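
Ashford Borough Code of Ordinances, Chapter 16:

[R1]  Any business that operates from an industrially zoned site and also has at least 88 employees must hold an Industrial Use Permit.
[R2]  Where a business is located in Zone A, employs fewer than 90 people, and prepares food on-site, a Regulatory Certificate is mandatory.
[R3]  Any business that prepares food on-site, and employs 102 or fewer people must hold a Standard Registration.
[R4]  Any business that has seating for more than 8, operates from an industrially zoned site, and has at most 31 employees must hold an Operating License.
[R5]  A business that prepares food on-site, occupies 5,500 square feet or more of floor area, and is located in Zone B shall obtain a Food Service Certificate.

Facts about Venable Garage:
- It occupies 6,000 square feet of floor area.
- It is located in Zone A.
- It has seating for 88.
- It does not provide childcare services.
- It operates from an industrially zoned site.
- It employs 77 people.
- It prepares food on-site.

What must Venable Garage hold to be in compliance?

Regulatory Certificate, Standard Registration

[R1] operates from an industrially zoned site; employees 77 < 88 → Industrial Use Permit not required.
[R2] is located in Zone A; employees 77 < 90; prepares food on-site → Regulatory Certificate required.
[R3] prepares food on-site; employees 77 ≤ 102 → Standard Registration required.
[R4] seating 88 > 8; operates from an industrially zoned site; employees 77 > 31 → Operating License not required.
[R5] prepares food on-site; floor area 6,000 square feet ≥ 5,500 square feet; is located in Zone A (not: is located in Zone B) → Food Service Certificate not required.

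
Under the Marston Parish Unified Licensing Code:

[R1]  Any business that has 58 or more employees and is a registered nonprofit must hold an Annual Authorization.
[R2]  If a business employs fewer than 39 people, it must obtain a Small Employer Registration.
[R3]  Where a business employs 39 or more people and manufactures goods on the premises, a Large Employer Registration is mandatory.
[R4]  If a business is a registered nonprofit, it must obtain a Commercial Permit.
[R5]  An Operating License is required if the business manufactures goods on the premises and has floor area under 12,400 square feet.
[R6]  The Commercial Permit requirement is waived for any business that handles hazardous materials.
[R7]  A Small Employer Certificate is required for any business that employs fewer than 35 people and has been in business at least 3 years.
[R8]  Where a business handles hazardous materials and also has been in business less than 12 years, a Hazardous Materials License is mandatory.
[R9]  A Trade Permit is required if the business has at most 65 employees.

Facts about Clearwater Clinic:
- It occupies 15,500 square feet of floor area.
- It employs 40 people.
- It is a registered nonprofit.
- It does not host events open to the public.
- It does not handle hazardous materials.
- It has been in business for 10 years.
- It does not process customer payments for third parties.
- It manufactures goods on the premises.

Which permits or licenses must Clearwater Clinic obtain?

[R1] employees 40 < 58; is a registered nonprofit → Annual Authorization not required.
[R2] employees 40 ≥ 39 → Small Employer Registration not required.
[R3] employees 40 ≥ 39; manufactures goods on the premises → Large Employer Registration required.
[R4] is a registered nonprofit → Commercial Permit required.
[R5] manufactures goods on the premises; floor area 15,500 square feet ≥ 12,400 square feet → Operating License not required.
[R6] does not handle hazardous materials → Commercial Permit exemption does not apply.
[R7] employees 40 ≥ 35; years in business 10 ≥ 3 → Small Employer Certificate not required.
[R8] does not handle hazardous materials; years in business 10 < 12 → Hazardous Materials License not required.
[R9] employees 40 ≤ 65 → Trade Permit required.

Commercial Permit, Large Employer Registration, Trade Permit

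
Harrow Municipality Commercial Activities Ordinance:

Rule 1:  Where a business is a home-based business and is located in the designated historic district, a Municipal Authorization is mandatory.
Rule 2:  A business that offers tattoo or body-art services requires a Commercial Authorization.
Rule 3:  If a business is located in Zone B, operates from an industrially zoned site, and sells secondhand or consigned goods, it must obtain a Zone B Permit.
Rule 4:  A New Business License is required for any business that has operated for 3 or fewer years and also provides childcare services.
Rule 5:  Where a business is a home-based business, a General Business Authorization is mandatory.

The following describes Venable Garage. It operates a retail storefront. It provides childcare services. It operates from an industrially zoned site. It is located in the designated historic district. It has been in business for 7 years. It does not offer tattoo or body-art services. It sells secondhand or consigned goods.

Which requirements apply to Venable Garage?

Rule 1: operates from an industrially zoned site (not: is a home-based business); is located in the designated historic district → Municipal Authorization not required.
Rule 2: does not offer tattoo or body-art services → Commercial Authorization not required.
Rule 3: is located in the designated historic district (not: is located in Zone B); operates from an industrially zoned site; sells secondhand or consigned goods → Zone B Permit not required.
Rule 4: years in business 7 > 3; provides childcare services → New Business License not required.
Rule 5: operates from an industrially zoned site (not: is a home-based business) → General Business Authorization not required.

None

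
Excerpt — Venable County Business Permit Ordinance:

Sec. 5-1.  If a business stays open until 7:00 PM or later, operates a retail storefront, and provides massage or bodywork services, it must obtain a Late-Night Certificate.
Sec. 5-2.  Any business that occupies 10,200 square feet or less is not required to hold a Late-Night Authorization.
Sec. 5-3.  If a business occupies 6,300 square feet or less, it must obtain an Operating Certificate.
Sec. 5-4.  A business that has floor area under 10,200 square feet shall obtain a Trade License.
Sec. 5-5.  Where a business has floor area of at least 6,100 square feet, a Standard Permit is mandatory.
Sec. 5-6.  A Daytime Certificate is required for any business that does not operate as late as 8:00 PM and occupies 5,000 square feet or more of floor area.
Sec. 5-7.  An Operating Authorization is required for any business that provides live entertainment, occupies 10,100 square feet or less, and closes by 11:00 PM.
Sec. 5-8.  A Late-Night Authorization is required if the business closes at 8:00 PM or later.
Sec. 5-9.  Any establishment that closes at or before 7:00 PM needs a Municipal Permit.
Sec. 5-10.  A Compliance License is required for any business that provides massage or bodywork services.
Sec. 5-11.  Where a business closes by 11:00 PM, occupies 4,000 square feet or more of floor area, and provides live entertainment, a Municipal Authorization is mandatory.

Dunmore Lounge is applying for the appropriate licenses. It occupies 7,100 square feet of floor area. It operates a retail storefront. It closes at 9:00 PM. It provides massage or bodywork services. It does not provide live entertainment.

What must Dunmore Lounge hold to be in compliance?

Sec. 5-1. closes 9:00 PM, after 7:00 PM; operates a retail storefront; provides massage or bodywork services → Late-Night Certificate required.
Sec. 5-2. floor area 7,100 square feet ≤ 10,200 square feet → exempt from Late-Night Authorization.
Sec. 5-3. floor area 7,100 square feet > 6,300 square feet → Operating Certificate not required.
Sec. 5-4. floor area 7,100 square feet < 10,200 square feet → Trade License required.
Sec. 5-5. floor area 7,100 square feet ≥ 6,100 square feet → Standard Permit required.
Sec. 5-6. closes 9:00 PM, after 8:00 PM; floor area 7,100 square feet ≥ 5,000 square feet → Daytime Certificate not required.
Sec. 5-7. does not provide live entertainment; floor area 7,100 square feet ≤ 10,100 square feet; closes 9:00 PM, at/before 11:00 PM → Operating Authorization not required.
Sec. 5-8. closes 9:00 PM, after 8:00 PM → Late-Night Authorization required.
Sec. 5-9. closes 9:00 PM, after 7:00 PM → Municipal Permit not required.
Sec. 5-10. provides massage or bodywork services → Compliance License required.
Sec. 5-11. closes 9:00 PM, at/before 11:00 PM; floor area 7,100 square feet ≥ 4,000 square feet; does not provide live entertainment → Municipal Authorization not required.

Compliance License, Late-Night Certificate, Standard Permit, Trade License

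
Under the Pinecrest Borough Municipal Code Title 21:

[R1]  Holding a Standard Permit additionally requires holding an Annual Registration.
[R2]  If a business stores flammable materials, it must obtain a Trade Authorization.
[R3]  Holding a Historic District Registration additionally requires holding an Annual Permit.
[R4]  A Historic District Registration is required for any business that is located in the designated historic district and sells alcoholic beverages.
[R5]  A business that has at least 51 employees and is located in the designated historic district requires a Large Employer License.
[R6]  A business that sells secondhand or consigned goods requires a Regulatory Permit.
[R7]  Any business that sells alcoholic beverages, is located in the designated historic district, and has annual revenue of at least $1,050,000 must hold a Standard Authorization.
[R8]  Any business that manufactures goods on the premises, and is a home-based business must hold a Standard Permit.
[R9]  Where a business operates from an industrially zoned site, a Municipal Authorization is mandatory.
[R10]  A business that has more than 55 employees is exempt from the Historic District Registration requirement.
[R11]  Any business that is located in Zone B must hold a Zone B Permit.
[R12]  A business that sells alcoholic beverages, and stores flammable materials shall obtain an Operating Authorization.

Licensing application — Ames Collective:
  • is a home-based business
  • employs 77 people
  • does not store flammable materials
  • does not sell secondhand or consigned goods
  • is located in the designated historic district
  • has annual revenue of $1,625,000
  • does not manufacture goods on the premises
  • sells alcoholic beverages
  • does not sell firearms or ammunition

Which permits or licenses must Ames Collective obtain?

Large Employer License, Standard Authorization

[R1] Standard Permit is not required → no effect.
[R2] does not store flammable materials → Trade Authorization not required.
[R3] Historic District Registration is not required → no effect.
[R4] is located in the designated historic district; sells alcoholic beverages → Historic District Registration required.
[R5] employees 77 ≥ 51; is located in the designated historic district → Large Employer License required.
[R6] does not sell secondhand or consigned goods → Regulatory Permit not required.
[R7] sells alcoholic beverages; is located in the designated historic district; revenue $1,625,000 ≥ $1,050,000 → Standard Authorization required.
[R8] does not manufacture goods on the premises; is a home-based business → Standard Permit not required.
[R9] is a home-based business (not: operates from an industrially zoned site) → Municipal Authorization not required.
[R10] employees 77 > 55 → exempt from Historic District Registration.
[R11] is located in the designated historic district (not: is located in Zone B) → Zone B Permit not required.
[R12] sells alcoholic beverages; does not store flammable materials → Operating Authorization not required.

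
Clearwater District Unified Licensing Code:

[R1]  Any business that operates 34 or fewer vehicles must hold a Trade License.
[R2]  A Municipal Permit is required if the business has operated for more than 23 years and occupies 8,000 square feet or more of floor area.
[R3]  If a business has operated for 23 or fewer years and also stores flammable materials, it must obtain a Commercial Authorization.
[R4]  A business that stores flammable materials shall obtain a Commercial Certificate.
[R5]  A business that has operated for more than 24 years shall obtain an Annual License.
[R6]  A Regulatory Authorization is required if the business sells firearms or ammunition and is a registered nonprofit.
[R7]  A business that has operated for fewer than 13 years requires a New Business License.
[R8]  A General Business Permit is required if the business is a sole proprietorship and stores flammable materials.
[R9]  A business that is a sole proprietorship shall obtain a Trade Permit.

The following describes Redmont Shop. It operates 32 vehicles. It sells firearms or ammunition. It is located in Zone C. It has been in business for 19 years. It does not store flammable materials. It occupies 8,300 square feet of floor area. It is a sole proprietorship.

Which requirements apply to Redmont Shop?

[R1] vehicles 32 ≤ 34 → Trade License required.
[R2] years in business 19 ≤ 23; floor area 8,300 square feet ≥ 8,000 square feet → Municipal Permit not required.
[R3] years in business 19 ≤ 23; does not store flammable materials → Commercial Authorization not required.
[R4] does not store flammable materials → Commercial Certificate not required.
[R5] years in business 19 ≤ 24 → Annual License not required.
[R6] sells firearms or ammunition; is a sole proprietorship (not: is a registered nonprofit) → Regulatory Authorization not required.
[R7] years in business 19 ≥ 13 → New Business License not required.
[R8] is a sole proprietorship; does not store flammable materials → General Business Permit not required.
[R9] is a sole proprietorship → Trade Permit required.

Trade License, Trade Permit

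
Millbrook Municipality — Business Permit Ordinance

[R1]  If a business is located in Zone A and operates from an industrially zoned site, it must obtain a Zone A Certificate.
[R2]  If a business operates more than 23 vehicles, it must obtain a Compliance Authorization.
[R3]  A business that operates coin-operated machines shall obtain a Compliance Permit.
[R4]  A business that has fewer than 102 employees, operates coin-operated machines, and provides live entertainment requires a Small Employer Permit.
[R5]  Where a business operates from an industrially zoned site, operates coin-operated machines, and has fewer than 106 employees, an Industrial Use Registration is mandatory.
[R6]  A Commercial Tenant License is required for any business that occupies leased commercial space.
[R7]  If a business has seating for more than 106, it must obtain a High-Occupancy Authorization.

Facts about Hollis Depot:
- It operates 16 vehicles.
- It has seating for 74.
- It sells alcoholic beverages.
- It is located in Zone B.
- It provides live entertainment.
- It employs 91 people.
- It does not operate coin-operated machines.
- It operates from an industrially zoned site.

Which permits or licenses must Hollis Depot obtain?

[R1] is located in Zone B (not: is located in Zone A); operates from an industrially zoned site → Zone A Certificate not required.
[R2] vehicles 16 ≤ 23 → Compliance Authorization not required.
[R3] does not operate coin-operated machines → Compliance Permit not required.
[R4] employees 91 < 102; does not operate coin-operated machines; provides live entertainment → Small Employer Permit not required.
[R5] operates from an industrially zoned site; does not operate coin-operated machines; employees 91 < 106 → Industrial Use Registration not required.
[R6] operates from an industrially zoned site (not: occupies leased commercial space) → Commercial Tenant License not required.
[R7] seating 74 ≤ 106 → High-Occupancy Authorization not required.

None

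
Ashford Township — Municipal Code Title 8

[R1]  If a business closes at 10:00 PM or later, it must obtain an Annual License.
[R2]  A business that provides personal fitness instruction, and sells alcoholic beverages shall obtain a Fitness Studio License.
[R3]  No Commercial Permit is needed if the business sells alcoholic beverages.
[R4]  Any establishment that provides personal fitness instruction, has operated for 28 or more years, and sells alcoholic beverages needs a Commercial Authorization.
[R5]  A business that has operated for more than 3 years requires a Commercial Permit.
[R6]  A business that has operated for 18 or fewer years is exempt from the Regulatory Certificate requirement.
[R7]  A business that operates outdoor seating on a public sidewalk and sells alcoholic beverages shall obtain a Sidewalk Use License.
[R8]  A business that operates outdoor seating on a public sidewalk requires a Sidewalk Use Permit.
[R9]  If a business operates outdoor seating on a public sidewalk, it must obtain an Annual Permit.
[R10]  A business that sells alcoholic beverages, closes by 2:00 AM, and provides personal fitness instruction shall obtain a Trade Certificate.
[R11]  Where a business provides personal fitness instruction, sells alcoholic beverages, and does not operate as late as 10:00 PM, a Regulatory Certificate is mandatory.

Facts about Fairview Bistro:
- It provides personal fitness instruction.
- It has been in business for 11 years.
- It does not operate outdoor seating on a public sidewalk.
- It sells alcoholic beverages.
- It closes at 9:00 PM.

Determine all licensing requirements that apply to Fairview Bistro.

Fitness Studio License, Trade Certificate

[R1] closes 9:00 PM, at/before 10:00 PM → Annual License not required.
[R2] provides personal fitness instruction; sells alcoholic beverages → Fitness Studio License required.
[R3] sells alcoholic beverages → exempt from Commercial Permit.
[R4] provides personal fitness instruction; years in business 11 < 28; sells alcoholic beverages → Commercial Authorization not required.
[R5] years in business 11 > 3 → Commercial Permit required.
[R6] years in business 11 ≤ 18 → exempt from Regulatory Certificate.
[R7] does not operate outdoor seating on a public sidewalk; sells alcoholic beverages → Sidewalk Use License not required.
[R8] does not operate outdoor seating on a public sidewalk → Sidewalk Use Permit not required.
[R9] does not operate outdoor seating on a public sidewalk → Annual Permit not required.
[R10] sells alcoholic beverages; closes 9:00 PM, at/before 2:00 AM; provides personal fitness instruction → Trade Certificate required.
[R11] provides personal fitness instruction; sells alcoholic beverages; closes 9:00 PM, at/before 10:00 PM → Regulatory Certificate required.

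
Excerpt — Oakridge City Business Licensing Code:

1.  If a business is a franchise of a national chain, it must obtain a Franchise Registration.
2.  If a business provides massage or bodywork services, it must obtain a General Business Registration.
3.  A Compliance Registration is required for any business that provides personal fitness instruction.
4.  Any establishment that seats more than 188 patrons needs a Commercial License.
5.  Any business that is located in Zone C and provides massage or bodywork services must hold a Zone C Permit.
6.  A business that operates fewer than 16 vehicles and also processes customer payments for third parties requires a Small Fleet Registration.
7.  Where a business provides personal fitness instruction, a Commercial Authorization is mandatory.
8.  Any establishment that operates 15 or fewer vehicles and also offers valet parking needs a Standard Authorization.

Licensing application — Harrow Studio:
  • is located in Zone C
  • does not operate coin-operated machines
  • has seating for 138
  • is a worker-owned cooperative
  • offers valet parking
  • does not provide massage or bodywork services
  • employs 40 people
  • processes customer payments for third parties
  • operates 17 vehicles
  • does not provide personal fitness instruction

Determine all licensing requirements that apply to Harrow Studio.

1. is a worker-owned cooperative (not: is a franchise of a national chain) → Franchise Registration not required.
2. does not provide massage or bodywork services → General Business Registration not required.
3. does not provide personal fitness instruction → Compliance Registration not required.
4. seating 138 ≤ 188 → Commercial License not required.
5. is located in Zone C; does not provide massage or bodywork services → Zone C Permit not required.
6. vehicles 17 ≥ 16; processes customer payments for third parties → Small Fleet Registration not required.
7. does not provide personal fitness instruction → Commercial Authorization not required.
8. vehicles 17 > 15; offers valet parking → Standard Authorization not required.

None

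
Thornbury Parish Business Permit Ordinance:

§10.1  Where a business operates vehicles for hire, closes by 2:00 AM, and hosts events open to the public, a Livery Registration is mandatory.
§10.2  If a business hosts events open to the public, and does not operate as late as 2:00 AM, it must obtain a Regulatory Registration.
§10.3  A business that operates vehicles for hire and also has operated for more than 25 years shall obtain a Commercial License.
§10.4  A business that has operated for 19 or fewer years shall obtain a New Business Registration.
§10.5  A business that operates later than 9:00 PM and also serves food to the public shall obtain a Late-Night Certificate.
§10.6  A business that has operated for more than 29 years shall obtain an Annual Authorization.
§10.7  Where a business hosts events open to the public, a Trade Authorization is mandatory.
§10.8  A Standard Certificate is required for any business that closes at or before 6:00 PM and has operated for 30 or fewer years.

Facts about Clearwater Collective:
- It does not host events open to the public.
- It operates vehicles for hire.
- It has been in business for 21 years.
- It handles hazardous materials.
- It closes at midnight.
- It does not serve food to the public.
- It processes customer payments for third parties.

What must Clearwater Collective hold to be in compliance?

None

§10.1 operates vehicles for hire; closes midnight, at/before 2:00 AM; does not host events open to the public → Livery Registration not required.
§10.2 does not host events open to the public; closes midnight, at/before 2:00 AM → Regulatory Registration not required.
§10.3 operates vehicles for hire; years in business 21 ≤ 25 → Commercial License not required.
§10.4 years in business 21 > 19 → New Business Registration not required.
§10.5 closes midnight, after 9:00 PM; does not serve food to the public → Late-Night Certificate not required.
§10.6 years in business 21 ≤ 29 → Annual Authorization not required.
§10.7 does not host events open to the public → Trade Authorization not required.
§10.8 closes midnight, after 6:00 PM; years in business 21 ≤ 30 → Standard Certificate not required.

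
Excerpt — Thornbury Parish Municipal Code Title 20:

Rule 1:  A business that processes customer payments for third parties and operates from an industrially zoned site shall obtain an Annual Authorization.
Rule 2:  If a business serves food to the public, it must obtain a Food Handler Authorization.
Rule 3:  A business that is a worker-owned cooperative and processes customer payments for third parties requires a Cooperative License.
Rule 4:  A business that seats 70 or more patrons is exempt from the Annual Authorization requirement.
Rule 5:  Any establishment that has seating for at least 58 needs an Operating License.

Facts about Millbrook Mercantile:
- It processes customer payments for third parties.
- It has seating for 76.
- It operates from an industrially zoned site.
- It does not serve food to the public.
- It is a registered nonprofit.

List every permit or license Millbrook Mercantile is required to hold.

Operating License

Rule 1: processes customer payments for third parties; operates from an industrially zoned site → Annual Authorization required.
Rule 2: does not serve food to the public → Food Handler Authorization not required.
Rule 3: is a registered nonprofit (not: is a worker-owned cooperative); processes customer payments for third parties → Cooperative License not required.
Rule 4: seating 76 ≥ 70 → exempt from Annual Authorization.
Rule 5: seating 76 ≥ 58 → Operating License required.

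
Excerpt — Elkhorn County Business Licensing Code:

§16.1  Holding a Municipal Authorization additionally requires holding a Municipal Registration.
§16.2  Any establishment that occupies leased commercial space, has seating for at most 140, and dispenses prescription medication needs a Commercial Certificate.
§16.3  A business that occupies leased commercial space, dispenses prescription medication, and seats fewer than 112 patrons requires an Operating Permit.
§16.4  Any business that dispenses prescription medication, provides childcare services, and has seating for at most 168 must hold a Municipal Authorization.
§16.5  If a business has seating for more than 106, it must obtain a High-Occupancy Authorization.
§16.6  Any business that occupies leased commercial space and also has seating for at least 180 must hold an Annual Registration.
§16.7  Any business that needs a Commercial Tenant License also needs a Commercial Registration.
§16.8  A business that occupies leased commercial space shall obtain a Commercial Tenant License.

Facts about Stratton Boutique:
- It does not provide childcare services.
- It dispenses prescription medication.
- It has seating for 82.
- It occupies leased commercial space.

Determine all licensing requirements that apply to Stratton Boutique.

§16.1 Municipal Authorization is not required → no effect.
§16.2 occupies leased commercial space; seating 82 ≤ 140; dispenses prescription medication → Commercial Certificate required.
§16.3 occupies leased commercial space; dispenses prescription medication; seating 82 < 112 → Operating Permit required.
§16.4 dispenses prescription medication; does not provide childcare services; seating 82 ≤ 168 → Municipal Authorization not required.
§16.5 seating 82 ≤ 106 → High-Occupancy Authorization not required.
§16.6 occupies leased commercial space; seating 82 < 180 → Annual Registration not required.
§16.7 Commercial Tenant License is required → Commercial Registration also required.
§16.8 occupies leased commercial space → Commercial Tenant License required.

Commercial Certificate, Commercial Registration, Commercial Tenant License, Operating Permit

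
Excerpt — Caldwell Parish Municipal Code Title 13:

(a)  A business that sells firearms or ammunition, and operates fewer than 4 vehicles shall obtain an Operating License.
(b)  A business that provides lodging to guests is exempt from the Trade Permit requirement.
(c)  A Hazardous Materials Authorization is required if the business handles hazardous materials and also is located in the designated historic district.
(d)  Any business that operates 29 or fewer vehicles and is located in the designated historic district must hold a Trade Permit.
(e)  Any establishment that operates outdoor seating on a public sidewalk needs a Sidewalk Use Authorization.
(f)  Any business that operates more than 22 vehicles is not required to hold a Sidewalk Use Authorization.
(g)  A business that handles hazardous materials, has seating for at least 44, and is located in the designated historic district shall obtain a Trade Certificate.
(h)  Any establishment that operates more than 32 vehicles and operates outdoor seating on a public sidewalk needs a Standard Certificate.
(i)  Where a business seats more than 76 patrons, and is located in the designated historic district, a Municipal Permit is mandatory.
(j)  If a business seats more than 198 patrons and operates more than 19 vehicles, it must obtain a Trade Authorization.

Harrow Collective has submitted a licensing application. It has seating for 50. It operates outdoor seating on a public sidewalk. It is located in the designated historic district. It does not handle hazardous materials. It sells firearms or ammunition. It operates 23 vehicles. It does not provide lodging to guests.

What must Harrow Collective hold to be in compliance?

Trade Permit

(a) sells firearms or ammunition; vehicles 23 ≥ 4 → Operating License not required.
(b) does not provide lodging to guests → Trade Permit exemption does not apply.
(c) does not handle hazardous materials; is located in the designated historic district → Hazardous Materials Authorization not required.
(d) vehicles 23 ≤ 29; is located in the designated historic district → Trade Permit required.
(e) operates outdoor seating on a public sidewalk → Sidewalk Use Authorization required.
(f) vehicles 23 > 22 → exempt from Sidewalk Use Authorization.
(g) does not handle hazardous materials; seating 50 ≥ 44; is located in the designated historic district → Trade Certificate not required.
(h) vehicles 23 ≤ 32; operates outdoor seating on a public sidewalk → Standard Certificate not required.
(i) seating 50 ≤ 76; is located in the designated historic district → Municipal Permit not required.
(j) seating 50 ≤ 198; vehicles 23 > 19 → Trade Authorization not required.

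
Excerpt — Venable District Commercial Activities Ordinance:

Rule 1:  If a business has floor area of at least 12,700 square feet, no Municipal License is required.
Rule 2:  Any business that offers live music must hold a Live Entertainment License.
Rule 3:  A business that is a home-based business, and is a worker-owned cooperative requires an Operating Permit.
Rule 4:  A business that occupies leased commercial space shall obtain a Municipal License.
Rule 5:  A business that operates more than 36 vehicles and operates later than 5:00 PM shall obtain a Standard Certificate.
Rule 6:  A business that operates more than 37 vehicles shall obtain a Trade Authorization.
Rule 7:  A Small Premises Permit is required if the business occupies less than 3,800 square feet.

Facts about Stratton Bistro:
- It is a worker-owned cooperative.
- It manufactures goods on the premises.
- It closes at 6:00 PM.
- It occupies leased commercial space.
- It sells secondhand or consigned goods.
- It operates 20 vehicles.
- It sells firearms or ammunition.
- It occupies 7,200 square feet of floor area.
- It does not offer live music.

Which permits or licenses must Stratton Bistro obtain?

Rule 1: floor area 7,200 square feet < 12,700 square feet → Municipal License exemption does not apply.
Rule 2: does not offer live music → Live Entertainment License not required.
Rule 3: occupies leased commercial space (not: is a home-based business); is a worker-owned cooperative → Operating Permit not required.
Rule 4: occupies leased commercial space → Municipal License required.
Rule 5: vehicles 20 ≤ 36; closes 6:00 PM, after 5:00 PM → Standard Certificate not required.
Rule 6: vehicles 20 ≤ 37 → Trade Authorization not required.
Rule 7: floor area 7,200 square feet ≥ 3,800 square feet → Small Premises Permit not required.

Municipal License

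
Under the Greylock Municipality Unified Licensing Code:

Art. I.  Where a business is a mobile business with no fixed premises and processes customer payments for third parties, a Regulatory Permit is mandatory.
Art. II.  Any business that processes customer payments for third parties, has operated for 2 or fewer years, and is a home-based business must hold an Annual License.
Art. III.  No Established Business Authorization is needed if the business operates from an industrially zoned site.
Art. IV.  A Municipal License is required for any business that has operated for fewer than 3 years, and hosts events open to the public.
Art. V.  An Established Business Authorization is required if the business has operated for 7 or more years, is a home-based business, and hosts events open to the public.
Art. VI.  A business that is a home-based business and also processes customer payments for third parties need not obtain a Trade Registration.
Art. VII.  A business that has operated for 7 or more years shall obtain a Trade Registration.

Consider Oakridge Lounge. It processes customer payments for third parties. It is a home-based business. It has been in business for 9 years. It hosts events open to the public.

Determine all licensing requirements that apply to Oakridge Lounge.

Art. I. is a home-based business (not: is a mobile business with no fixed premises); processes customer payments for third parties → Regulatory Permit not required.
Art. II. processes customer payments for third parties; years in business 9 > 2; is a home-based business → Annual License not required.
Art. III. is a home-based business (not: operates from an industrially zoned site) → Established Business Authorization exemption does not apply.
Art. IV. years in business 9 ≥ 3; hosts events open to the public → Municipal License not required.
Art. V. years in business 9 ≥ 7; is a home-based business; hosts events open to the public → Established Business Authorization required.
Art. VI. is a home-based business; processes customer payments for third parties → exempt from Trade Registration.
Art. VII. years in business 9 ≥ 7 → Trade Registration required.

Established Business Authorization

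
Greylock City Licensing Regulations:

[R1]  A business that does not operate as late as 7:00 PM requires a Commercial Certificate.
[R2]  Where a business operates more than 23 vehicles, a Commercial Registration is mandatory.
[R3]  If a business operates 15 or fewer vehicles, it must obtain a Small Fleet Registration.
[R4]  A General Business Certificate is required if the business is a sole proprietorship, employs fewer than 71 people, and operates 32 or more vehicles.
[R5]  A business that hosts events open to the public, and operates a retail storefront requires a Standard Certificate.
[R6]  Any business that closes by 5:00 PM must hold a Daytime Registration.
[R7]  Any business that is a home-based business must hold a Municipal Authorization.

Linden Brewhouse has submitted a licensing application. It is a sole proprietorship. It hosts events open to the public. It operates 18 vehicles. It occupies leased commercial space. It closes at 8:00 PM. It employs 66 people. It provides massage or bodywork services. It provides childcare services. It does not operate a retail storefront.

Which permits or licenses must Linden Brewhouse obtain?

None

[R1] closes 8:00 PM, after 7:00 PM → Commercial Certificate not required.
[R2] vehicles 18 ≤ 23 → Commercial Registration not required.
[R3] vehicles 18 > 15 → Small Fleet Registration not required.
[R4] is a sole proprietorship; employees 66 < 71; vehicles 18 < 32 → General Business Certificate not required.
[R5] hosts events open to the public; does not operate a retail storefront → Standard Certificate not required.
[R6] closes 8:00 PM, after 5:00 PM → Daytime Registration not required.
[R7] occupies leased commercial space (not: is a home-based business) → Municipal Authorization not required.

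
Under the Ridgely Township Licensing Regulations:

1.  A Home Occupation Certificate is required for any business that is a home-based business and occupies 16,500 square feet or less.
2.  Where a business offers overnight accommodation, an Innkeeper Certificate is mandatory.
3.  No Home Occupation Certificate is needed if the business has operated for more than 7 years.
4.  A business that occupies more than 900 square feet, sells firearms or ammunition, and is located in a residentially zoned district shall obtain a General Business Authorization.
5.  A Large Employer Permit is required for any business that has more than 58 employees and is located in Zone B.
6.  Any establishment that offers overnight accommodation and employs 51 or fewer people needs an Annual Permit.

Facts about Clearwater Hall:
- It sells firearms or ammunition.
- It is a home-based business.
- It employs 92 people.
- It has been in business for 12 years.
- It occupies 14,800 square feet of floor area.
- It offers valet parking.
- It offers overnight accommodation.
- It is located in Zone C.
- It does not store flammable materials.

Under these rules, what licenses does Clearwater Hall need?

1. is a home-based business; floor area 14,800 square feet ≤ 16,500 square feet → Home Occupation Certificate required.
2. offers overnight accommodation → Innkeeper Certificate required.
3. years in business 12 > 7 → exempt from Home Occupation Certificate.
4. floor area 14,800 square feet > 900 square feet; sells firearms or ammunition; is located in Zone C (not: is located in a residentially zoned district) → General Business Authorization not required.
5. employees 92 > 58; is located in Zone C (not: is located in Zone B) → Large Employer Permit not required.
6. offers overnight accommodation; employees 92 > 51 → Annual Permit not required.

Innkeeper Certificate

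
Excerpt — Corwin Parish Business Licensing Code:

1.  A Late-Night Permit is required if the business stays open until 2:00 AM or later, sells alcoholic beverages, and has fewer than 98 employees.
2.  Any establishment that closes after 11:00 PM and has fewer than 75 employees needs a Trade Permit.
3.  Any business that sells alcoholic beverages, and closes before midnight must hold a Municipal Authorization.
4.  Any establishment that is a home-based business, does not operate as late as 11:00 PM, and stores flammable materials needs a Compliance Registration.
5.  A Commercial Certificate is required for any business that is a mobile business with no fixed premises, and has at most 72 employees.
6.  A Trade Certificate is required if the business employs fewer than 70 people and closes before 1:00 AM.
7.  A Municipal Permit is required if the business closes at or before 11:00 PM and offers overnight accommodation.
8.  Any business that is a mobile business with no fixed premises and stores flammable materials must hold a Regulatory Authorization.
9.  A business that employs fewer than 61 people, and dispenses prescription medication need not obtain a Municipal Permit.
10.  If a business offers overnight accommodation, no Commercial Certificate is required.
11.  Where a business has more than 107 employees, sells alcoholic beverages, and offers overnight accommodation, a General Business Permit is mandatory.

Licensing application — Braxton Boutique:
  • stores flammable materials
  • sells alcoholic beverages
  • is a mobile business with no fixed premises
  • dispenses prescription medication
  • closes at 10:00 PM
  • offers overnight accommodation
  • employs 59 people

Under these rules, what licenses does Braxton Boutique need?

Municipal Authorization, Regulatory Authorization, Trade Certificate

1. closes 10:00 PM, at/before 2:00 AM; sells alcoholic beverages; employees 59 < 98 → Late-Night Permit not required.
2. closes 10:00 PM, at/before 11:00 PM; employees 59 < 75 → Trade Permit not required.
3. sells alcoholic beverages; closes 10:00 PM, at/before midnight → Municipal Authorization required.
4. is a mobile business with no fixed premises (not: is a home-based business); closes 10:00 PM, at/before 11:00 PM; stores flammable materials → Compliance Registration not required.
5. is a mobile business with no fixed premises; employees 59 ≤ 72 → Commercial Certificate required.
6. employees 59 < 70; closes 10:00 PM, at/before 1:00 AM → Trade Certificate required.
7. closes 10:00 PM, at/before 11:00 PM; offers overnight accommodation → Municipal Permit required.
8. is a mobile business with no fixed premises; stores flammable materials → Regulatory Authorization required.
9. employees 59 < 61; dispenses prescription medication → exempt from Municipal Permit.
10. offers overnight accommodation → exempt from Commercial Certificate.
11. employees 59 ≤ 107; sells alcoholic beverages; offers overnight accommodation → General Business Permit not required.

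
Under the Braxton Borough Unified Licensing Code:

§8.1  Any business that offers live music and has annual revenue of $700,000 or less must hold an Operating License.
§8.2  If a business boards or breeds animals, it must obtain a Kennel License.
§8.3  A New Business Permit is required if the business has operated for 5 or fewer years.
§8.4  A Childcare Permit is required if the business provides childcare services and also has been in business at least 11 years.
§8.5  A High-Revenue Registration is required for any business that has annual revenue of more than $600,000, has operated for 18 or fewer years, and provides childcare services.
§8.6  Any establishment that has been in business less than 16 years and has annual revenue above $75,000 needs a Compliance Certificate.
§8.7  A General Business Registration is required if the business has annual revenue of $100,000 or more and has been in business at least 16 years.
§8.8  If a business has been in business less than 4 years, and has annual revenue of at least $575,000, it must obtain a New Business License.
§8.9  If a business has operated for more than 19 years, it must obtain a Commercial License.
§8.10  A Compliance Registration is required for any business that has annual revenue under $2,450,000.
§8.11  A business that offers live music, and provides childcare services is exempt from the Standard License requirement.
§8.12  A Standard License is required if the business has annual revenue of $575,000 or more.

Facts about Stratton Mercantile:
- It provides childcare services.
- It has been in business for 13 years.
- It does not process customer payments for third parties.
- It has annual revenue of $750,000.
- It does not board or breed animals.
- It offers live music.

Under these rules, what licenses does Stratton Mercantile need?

Childcare Permit, Compliance Certificate, Compliance Registration, High-Revenue Registration

§8.1 offers live music; revenue $750,000 > $700,000 → Operating License not required.
§8.2 does not board or breed animals → Kennel License not required.
§8.3 years in business 13 > 5 → New Business Permit not required.
§8.4 provides childcare services; years in business 13 ≥ 11 → Childcare Permit required.
§8.5 revenue $750,000 > $600,000; years in business 13 ≤ 18; provides childcare services → High-Revenue Registration required.
§8.6 years in business 13 < 16; revenue $750,000 > $75,000 → Compliance Certificate required.
§8.7 revenue $750,000 ≥ $100,000; years in business 13 < 16 → General Business Registration not required.
§8.8 years in business 13 ≥ 4; revenue $750,000 ≥ $575,000 → New Business License not required.
§8.9 years in business 13 ≤ 19 → Commercial License not required.
§8.10 revenue $750,000 < $2,450,000 → Compliance Registration required.
§8.11 offers live music; provides childcare services → exempt from Standard License.
§8.12 revenue $750,000 ≥ $575,000 → Standard License required.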